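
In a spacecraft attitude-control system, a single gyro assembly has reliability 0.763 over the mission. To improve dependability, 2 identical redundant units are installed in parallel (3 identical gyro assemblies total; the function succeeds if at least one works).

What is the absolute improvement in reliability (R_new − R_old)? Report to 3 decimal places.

R_before = 0.763
R_after = 1 − (1 − 0.763)^3 = 0.987
ΔR = 0.987 − 0.763 = 0.224

0.224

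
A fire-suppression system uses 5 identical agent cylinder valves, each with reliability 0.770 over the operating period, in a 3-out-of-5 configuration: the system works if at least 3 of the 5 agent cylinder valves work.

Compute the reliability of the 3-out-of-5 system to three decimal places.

R = Σ_{i=3}^{5} C(5,i) p^i (1−p)^{5−i} with p = 0.770
C(5,3)·0.770^3·0.230^2 = 0.24151
C(5,4)·0.770^4·0.230^1 = 0.40426
C(5,5)·0.770^5·0.230^0 = 0.27068
Sum = 0.916

0.916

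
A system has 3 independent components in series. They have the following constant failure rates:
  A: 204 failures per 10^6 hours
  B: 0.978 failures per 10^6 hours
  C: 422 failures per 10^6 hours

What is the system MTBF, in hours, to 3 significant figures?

1590

Series of exponential components: λ_sys = Σ λ_i
λ_sys = 0.000204 + 0.000000978 + 0.000422 = 6.2698e-04 /h
MTBF = 1 / λ_sys = 1590 h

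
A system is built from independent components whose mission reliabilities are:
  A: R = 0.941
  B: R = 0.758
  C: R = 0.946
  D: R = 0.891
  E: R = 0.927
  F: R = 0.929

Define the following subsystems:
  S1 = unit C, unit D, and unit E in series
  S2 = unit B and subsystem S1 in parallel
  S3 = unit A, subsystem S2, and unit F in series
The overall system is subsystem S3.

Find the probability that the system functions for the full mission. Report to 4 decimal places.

0.8279

Series (C, D, and E): 0.946000 × 0.891000 × 0.927000 = 0.781355
Parallel (B and [0.781355]): 1 − (1 − 0.758000)(1 − 0.781355) = 0.947088
Series (A, [0.947088], and F): 0.941000 × 0.947088 × 0.929000 = 0.8279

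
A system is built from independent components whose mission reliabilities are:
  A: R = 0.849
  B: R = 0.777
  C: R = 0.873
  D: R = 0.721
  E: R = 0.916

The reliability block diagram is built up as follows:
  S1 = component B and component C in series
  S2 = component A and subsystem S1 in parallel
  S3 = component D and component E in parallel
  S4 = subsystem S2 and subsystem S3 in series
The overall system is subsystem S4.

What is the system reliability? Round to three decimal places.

0.929

Series (B and C): 0.77700 × 0.87300 = 0.67832
Parallel (A and [0.67832]): 1 − (1 − 0.84900)(1 − 0.67832) = 0.95143
Parallel (D and E): 1 − (1 − 0.72100)(1 − 0.91600) = 0.97656
Series ([0.95143] and [0.97656]): 0.95143 × 0.97656 = 0.929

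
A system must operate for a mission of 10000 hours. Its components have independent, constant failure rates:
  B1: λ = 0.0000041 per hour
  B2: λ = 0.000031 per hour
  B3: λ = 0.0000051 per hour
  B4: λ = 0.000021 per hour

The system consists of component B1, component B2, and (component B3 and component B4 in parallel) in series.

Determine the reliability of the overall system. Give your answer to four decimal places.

0.6974

R(B1) = exp(−0.0000041 × 10000) = 0.959829
R(B2) = exp(−0.000031 × 10000) = 0.733447
R(B3) = exp(−0.0000051 × 10000) = 0.950279
R(B4) = exp(−0.000021 × 10000) = 0.810584
Parallel (B3 and B4): 1 − (1 − 0.950279)(1 − 0.810584) = 0.990582
Series (B1, B2, and [0.990582]): 0.959829 × 0.733447 × 0.990582 = 0.6974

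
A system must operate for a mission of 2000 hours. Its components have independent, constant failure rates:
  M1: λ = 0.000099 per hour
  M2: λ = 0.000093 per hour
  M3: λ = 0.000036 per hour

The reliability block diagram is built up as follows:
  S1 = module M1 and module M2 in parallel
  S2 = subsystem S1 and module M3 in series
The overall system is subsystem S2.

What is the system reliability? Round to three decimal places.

0.902

R(M1) = exp(−0.000099 × 2000) = 0.82037
R(M2) = exp(−0.000093 × 2000) = 0.83027
R(M3) = exp(−0.000036 × 2000) = 0.93053
Parallel (M1 and M2): 1 − (1 − 0.82037)(1 − 0.83027) = 0.96951
Series ([0.96951] and M3): 0.96951 × 0.93053 = 0.902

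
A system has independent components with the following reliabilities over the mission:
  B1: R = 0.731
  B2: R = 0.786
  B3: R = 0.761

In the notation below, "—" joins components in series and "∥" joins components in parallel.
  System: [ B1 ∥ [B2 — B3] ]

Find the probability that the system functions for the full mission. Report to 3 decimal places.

Series (B2 and B3): 0.78600 × 0.76100 = 0.59815
Parallel (B1 and [0.59815]): 1 − (1 − 0.73100)(1 − 0.59815) = 0.892

0.892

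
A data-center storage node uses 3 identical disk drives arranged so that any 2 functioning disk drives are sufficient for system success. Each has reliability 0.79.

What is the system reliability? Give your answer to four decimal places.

R = Σ_{i=2}^{3} C(3,i) p^i (1−p)^{3−i} with p = 0.79
C(3,2)·0.79^2·0.21^1 = 0.393183
C(3,3)·0.79^3·0.21^0 = 0.493039
Sum = 0.8862

0.8862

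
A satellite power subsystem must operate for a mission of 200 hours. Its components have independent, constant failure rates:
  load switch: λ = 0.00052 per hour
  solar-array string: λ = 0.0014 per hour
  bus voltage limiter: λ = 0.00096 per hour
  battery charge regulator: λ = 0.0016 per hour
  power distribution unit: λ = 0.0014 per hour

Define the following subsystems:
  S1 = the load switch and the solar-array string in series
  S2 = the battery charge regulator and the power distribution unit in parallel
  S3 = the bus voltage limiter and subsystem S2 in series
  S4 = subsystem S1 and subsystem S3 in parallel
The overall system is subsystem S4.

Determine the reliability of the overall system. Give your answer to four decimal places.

0.9267

R(load switch) = exp(−0.00052 × 200) = 0.901225
R(solar-array string) = exp(−0.0014 × 200) = 0.755784
R(bus voltage limiter) = exp(−0.00096 × 200) = 0.825307
R(battery charge regulator) = exp(−0.0016 × 200) = 0.726149
R(power distribution unit) = exp(−0.0014 × 200) = 0.755784
Series (load switch and solar-array string): 0.901225 × 0.755784 = 0.681131
Parallel (battery charge regulator and power distribution unit): 1 − (1 − 0.726149)(1 − 0.755784) = 0.933121
Series (bus voltage limiter and [0.933121]): 0.825307 × 0.933121 = 0.770111
Parallel ([0.681131] and [0.770111]): 1 − (1 − 0.681131)(1 − 0.770111) = 0.9267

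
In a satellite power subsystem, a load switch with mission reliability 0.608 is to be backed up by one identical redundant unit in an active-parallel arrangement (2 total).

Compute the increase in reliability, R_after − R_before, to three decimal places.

R_before = 0.608
R_after = 1 − (1 − 0.608)^2 = 0.846
ΔR = 0.846 − 0.608 = 0.238

0.238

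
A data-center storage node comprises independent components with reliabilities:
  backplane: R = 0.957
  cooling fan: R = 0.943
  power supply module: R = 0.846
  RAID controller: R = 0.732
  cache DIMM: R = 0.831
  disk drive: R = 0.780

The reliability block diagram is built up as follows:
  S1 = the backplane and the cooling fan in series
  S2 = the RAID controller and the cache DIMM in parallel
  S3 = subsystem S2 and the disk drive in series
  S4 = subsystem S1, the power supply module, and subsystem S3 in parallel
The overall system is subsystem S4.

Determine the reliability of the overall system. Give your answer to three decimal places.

Series (backplane and cooling fan): 0.95700 × 0.94300 = 0.90245
Parallel (RAID controller and cache DIMM): 1 − (1 − 0.73200)(1 − 0.83100) = 0.95471
Series ([0.95471] and disk drive): 0.95471 × 0.78000 = 0.74467
Parallel ([0.90245], power supply module, and [0.74467]): 1 − (1 − 0.90245)(1 − 0.84600)(1 − 0.74467) = 0.996

0.996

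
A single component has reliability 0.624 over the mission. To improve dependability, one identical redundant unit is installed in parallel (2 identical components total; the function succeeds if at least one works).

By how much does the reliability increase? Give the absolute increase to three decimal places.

0.235

R_before = 0.624
R_after = 1 − (1 − 0.624)^2 = 0.859
ΔR = 0.859 − 0.624 = 0.235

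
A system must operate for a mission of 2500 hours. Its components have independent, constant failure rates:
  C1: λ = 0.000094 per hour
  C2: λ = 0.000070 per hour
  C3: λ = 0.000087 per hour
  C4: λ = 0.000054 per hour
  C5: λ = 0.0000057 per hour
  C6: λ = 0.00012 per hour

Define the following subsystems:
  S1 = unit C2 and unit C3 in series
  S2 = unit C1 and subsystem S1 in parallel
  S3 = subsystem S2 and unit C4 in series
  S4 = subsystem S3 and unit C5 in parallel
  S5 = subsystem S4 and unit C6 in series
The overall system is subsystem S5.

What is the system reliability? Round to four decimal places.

R(C1) = exp(−0.000094 × 2500) = 0.790571
R(C2) = exp(−0.000070 × 2500) = 0.839457
R(C3) = exp(−0.000087 × 2500) = 0.804528
R(C4) = exp(−0.000054 × 2500) = 0.873716
R(C5) = exp(−0.0000057 × 2500) = 0.985851
R(C6) = exp(−0.00012 × 2500) = 0.740818
Series (C2 and C3): 0.839457 × 0.804528 = 0.675367
Parallel (C1 and [0.675367]): 1 − (1 − 0.790571)(1 − 0.675367) = 0.932012
Series ([0.932012] and C4): 0.932012 × 0.873716 = 0.814314
Parallel ([0.814314] and C5): 1 − (1 − 0.814314)(1 − 0.985851) = 0.997373
Series ([0.997373] and C6): 0.997373 × 0.740818 = 0.7389

0.7389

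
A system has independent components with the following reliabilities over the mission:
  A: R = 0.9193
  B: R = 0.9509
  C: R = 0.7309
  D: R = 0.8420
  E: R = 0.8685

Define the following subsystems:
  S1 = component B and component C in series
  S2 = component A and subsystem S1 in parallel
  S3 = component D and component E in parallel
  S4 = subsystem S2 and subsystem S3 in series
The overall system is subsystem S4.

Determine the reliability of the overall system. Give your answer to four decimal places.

0.9551

Series (B and C): 0.950900 × 0.730900 = 0.695013
Parallel (A and [0.695013]): 1 − (1 − 0.919300)(1 − 0.695013) = 0.975388
Parallel (D and E): 1 − (1 − 0.842000)(1 − 0.868500) = 0.979223
Series ([0.975388] and [0.979223]): 0.975388 × 0.979223 = 0.9551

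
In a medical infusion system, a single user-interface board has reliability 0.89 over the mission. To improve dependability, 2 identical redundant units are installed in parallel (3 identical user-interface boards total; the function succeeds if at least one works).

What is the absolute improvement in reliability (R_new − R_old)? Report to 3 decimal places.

0.109

R_before = 0.89
R_after = 1 − (1 − 0.89)^3 = 0.999
ΔR = 0.999 − 0.89 = 0.109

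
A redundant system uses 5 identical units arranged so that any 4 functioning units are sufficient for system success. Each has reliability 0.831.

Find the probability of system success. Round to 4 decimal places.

0.7992

R = Σ_{i=4}^{5} C(5,i) p^i (1−p)^{5−i} with p = 0.831
C(5,4)·0.831^4·0.169^1 = 0.402959
C(5,5)·0.831^5·0.169^0 = 0.396283
Sum = 0.7992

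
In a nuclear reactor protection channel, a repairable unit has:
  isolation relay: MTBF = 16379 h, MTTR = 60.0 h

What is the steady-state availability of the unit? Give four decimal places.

A(isolation relay) = MTBF/(MTBF+MTTR) = 16379/(16379+60.0) = 0.9964

0.9964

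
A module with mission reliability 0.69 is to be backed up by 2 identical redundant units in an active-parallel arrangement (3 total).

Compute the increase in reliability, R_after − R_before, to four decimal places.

R_before = 0.69
R_after = 1 − (1 − 0.69)^3 = 0.9702
ΔR = 0.9702 − 0.69 = 0.2802

0.2802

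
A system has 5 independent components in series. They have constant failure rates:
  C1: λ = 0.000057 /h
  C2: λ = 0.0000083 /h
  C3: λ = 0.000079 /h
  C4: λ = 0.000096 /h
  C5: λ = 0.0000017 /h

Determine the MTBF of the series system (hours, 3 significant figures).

4130

Series of exponential components: λ_sys = Σ λ_i
λ_sys = 0.000057 + 0.0000083 + 0.000079 + 0.000096 + 0.0000017 = 2.4200e-04 /h
MTBF = 1 / λ_sys = 4130 h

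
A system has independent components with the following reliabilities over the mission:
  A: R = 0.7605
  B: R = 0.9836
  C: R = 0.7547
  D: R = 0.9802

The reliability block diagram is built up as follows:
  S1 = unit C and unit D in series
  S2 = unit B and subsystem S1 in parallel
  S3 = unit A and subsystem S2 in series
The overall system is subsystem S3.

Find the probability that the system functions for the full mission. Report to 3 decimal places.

Series (C and D): 0.75470 × 0.98020 = 0.73976
Parallel (B and [0.73976]): 1 − (1 − 0.98360)(1 − 0.73976) = 0.99573
Series (A and [0.99573]): 0.76050 × 0.99573 = 0.757

0.757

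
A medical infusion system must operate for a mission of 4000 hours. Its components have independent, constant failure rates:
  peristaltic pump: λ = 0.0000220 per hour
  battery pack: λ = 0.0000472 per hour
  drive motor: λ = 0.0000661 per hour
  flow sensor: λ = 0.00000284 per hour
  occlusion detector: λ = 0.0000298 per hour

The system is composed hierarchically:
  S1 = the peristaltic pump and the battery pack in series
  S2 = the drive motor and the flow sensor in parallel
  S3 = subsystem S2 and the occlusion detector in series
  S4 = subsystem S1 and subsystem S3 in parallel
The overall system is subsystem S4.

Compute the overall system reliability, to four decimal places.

R(peristaltic pump) = exp(−0.0000220 × 4000) = 0.915761
R(battery pack) = exp(−0.0000472 × 4000) = 0.827952
R(drive motor) = exp(−0.0000661 × 4000) = 0.767666
R(flow sensor) = exp(−0.00000284 × 4000) = 0.988704
R(occlusion detector) = exp(−0.0000298 × 4000) = 0.887630
Series (peristaltic pump and battery pack): 0.915761 × 0.827952 = 0.758206
Parallel (drive motor and flow sensor): 1 − (1 − 0.767666)(1 − 0.988704) = 0.997376
Series ([0.997376] and occlusion detector): 0.997376 × 0.887630 = 0.885301
Parallel ([0.758206] and [0.885301]): 1 − (1 − 0.758206)(1 − 0.885301) = 0.9723

0.9723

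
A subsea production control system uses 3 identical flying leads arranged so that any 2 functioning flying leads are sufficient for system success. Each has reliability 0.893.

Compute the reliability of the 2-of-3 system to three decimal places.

R = Σ_{i=2}^{3} C(3,i) p^i (1−p)^{3−i} with p = 0.893
C(3,2)·0.893^2·0.107^1 = 0.25598
C(3,3)·0.893^3·0.107^0 = 0.71212
Sum = 0.968

0.968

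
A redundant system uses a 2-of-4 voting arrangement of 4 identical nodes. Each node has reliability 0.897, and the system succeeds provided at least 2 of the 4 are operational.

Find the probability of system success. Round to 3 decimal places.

R = Σ_{i=2}^{4} C(4,i) p^i (1−p)^{4−i} with p = 0.897
C(4,2)·0.897^2·0.103^2 = 0.05122
C(4,3)·0.897^3·0.103^1 = 0.29735
C(4,4)·0.897^4·0.103^0 = 0.64740
Sum = 0.996

0.996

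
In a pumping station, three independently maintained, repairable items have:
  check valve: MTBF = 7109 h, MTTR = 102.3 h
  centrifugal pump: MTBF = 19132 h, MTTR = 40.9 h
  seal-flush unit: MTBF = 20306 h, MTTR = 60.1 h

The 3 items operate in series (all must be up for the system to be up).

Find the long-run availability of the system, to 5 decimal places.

A(check valve) = MTBF/(MTBF+MTTR) = 7109/(7109+102.3) = 0.985814
A(centrifugal pump) = MTBF/(MTBF+MTTR) = 19132/(19132+40.9) = 0.997867
A(seal-flush unit) = MTBF/(MTBF+MTTR) = 20306/(20306+60.1) = 0.997049
Series availability: 0.985814 × 0.997867 × 0.997049 = 0.98081

0.98081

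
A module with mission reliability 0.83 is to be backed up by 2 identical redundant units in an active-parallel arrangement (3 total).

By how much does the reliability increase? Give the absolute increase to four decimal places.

0.1651

R_before = 0.83
R_after = 1 − (1 − 0.83)^3 = 0.9951
ΔR = 0.9951 − 0.83 = 0.1651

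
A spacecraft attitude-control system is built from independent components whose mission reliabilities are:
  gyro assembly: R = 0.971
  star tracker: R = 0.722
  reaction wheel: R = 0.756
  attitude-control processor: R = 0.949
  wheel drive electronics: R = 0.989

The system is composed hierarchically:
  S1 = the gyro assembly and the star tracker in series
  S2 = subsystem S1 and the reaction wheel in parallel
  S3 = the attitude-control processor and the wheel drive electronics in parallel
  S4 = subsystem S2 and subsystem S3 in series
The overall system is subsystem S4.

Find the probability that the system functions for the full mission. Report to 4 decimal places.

Series (gyro assembly and star tracker): 0.971000 × 0.722000 = 0.701062
Parallel ([0.701062] and reaction wheel): 1 − (1 − 0.701062)(1 − 0.756000) = 0.927059
Parallel (attitude-control processor and wheel drive electronics): 1 − (1 − 0.949000)(1 − 0.989000) = 0.999439
Series ([0.927059] and [0.999439]): 0.927059 × 0.999439 = 0.9265

0.9265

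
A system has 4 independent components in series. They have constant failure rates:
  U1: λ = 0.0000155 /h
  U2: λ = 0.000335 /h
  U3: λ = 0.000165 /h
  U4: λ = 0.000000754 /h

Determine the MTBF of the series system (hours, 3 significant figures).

1940

Series of exponential components: λ_sys = Σ λ_i
λ_sys = 0.0000155 + 0.000335 + 0.000165 + 0.000000754 = 5.1625e-04 /h
MTBF = 1 / λ_sys = 1940 h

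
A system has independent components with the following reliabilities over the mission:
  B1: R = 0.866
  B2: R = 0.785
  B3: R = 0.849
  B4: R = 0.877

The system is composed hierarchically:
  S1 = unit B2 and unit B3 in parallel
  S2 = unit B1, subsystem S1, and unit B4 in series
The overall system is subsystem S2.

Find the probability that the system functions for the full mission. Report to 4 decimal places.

Parallel (B2 and B3): 1 − (1 − 0.785000)(1 − 0.849000) = 0.967535
Series (B1, [0.967535], and B4): 0.866000 × 0.967535 × 0.877000 = 0.7348

0.7348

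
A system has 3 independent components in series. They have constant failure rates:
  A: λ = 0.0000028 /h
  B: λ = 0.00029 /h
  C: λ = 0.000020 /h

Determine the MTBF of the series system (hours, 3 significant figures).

3200

Series of exponential components: λ_sys = Σ λ_i
λ_sys = 0.0000028 + 0.00029 + 0.000020 = 3.1280e-04 /h
MTBF = 1 / λ_sys = 3200 h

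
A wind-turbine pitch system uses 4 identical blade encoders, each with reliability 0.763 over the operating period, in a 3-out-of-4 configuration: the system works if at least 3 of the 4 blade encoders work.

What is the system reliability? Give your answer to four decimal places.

R = Σ_{i=3}^{4} C(4,i) p^i (1−p)^{4−i} with p = 0.763
C(4,3)·0.763^3·0.237^1 = 0.421097
C(4,4)·0.763^4·0.237^0 = 0.338921
Sum = 0.7600

0.7600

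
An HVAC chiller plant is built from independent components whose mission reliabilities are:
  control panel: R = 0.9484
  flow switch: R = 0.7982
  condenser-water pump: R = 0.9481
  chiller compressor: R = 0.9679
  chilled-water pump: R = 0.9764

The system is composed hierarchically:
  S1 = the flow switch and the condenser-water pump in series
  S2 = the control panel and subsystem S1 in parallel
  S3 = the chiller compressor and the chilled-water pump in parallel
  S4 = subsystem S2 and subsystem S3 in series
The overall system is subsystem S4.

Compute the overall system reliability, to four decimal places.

Series (flow switch and condenser-water pump): 0.798200 × 0.948100 = 0.756773
Parallel (control panel and [0.756773]): 1 − (1 − 0.948400)(1 − 0.756773) = 0.987449
Parallel (chiller compressor and chilled-water pump): 1 − (1 − 0.967900)(1 − 0.976400) = 0.999242
Series ([0.987449] and [0.999242]): 0.987449 × 0.999242 = 0.9867

0.9867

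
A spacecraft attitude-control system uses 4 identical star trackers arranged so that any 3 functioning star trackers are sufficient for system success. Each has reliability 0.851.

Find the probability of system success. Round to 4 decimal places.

R = Σ_{i=3}^{4} C(4,i) p^i (1−p)^{4−i} with p = 0.851
C(4,3)·0.851^3·0.149^1 = 0.367312
C(4,4)·0.851^4·0.149^0 = 0.524467
Sum = 0.8918

0.8918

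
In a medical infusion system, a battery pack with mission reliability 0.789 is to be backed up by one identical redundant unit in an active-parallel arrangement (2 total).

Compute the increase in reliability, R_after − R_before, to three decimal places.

R_before = 0.789
R_after = 1 − (1 − 0.789)^2 = 0.955
ΔR = 0.955 − 0.789 = 0.166

0.166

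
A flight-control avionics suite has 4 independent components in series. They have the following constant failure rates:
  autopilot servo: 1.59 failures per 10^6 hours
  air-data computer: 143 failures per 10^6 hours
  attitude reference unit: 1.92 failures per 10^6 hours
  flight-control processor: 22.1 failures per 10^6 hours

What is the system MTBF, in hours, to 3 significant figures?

5930

Series of exponential components: λ_sys = Σ λ_i
λ_sys = 0.00000159 + 0.000143 + 0.00000192 + 0.0000221 = 1.6861e-04 /h
MTBF = 1 / λ_sys = 5930 h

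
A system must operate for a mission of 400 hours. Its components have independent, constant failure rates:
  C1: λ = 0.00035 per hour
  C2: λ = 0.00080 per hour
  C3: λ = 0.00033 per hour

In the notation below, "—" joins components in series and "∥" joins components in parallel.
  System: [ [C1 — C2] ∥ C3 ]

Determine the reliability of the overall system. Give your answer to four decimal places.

R(C1) = exp(−0.00035 × 400) = 0.869358
R(C2) = exp(−0.00080 × 400) = 0.726149
R(C3) = exp(−0.00033 × 400) = 0.876341
Series (C1 and C2): 0.869358 × 0.726149 = 0.631283
Parallel ([0.631283] and C3): 1 − (1 − 0.631283)(1 − 0.876341) = 0.9544

0.9544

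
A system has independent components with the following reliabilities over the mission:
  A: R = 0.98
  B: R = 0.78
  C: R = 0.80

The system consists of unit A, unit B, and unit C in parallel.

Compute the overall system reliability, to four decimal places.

0.9991

Parallel (A, B, and C): 1 − (1 − 0.980000)(1 − 0.780000)(1 − 0.800000) = 0.9991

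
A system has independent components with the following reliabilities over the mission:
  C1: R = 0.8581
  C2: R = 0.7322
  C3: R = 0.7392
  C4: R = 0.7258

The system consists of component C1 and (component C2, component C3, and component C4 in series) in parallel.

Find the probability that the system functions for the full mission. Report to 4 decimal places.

0.9138

Series (C2, C3, and C4): 0.732200 × 0.739200 × 0.725800 = 0.392834
Parallel (C1 and [0.392834]): 1 − (1 − 0.858100)(1 − 0.392834) = 0.9138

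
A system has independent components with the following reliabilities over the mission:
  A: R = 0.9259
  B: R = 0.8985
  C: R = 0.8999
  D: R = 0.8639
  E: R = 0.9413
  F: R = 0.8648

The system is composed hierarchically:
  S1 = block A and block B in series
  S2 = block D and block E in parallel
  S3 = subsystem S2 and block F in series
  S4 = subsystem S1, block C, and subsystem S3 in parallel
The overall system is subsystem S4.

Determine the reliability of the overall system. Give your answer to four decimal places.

Series (A and B): 0.925900 × 0.898500 = 0.831921
Parallel (D and E): 1 − (1 − 0.863900)(1 − 0.941300) = 0.992011
Series ([0.992011] and F): 0.992011 × 0.864800 = 0.857891
Parallel ([0.831921], C, and [0.857891]): 1 − (1 − 0.831921)(1 − 0.899900)(1 − 0.857891) = 0.9976

0.9976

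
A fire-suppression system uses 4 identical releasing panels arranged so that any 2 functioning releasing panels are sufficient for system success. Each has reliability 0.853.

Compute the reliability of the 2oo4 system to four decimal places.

R = Σ_{i=2}^{4} C(4,i) p^i (1−p)^{4−i} with p = 0.853
C(4,2)·0.853^2·0.147^2 = 0.094337
C(4,3)·0.853^3·0.147^1 = 0.364942
C(4,4)·0.853^4·0.147^0 = 0.529415
Sum = 0.9887

0.9887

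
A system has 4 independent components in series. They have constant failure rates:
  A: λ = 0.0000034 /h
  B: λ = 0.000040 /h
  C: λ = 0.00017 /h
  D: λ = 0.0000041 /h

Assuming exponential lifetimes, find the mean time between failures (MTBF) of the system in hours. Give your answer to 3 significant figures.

Series of exponential components: λ_sys = Σ λ_i
λ_sys = 0.0000034 + 0.000040 + 0.00017 + 0.0000041 = 2.1750e-04 /h
MTBF = 1 / λ_sys = 4600 h

4600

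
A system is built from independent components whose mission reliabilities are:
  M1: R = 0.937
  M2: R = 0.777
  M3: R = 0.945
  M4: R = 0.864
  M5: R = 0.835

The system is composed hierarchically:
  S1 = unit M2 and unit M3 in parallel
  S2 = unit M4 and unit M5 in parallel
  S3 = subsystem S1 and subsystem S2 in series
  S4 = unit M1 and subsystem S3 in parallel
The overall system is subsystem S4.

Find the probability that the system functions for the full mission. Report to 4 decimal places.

0.9978

Parallel (M2 and M3): 1 − (1 − 0.777000)(1 − 0.945000) = 0.987735
Parallel (M4 and M5): 1 − (1 − 0.864000)(1 − 0.835000) = 0.977560
Series ([0.987735] and [0.977560]): 0.987735 × 0.977560 = 0.965570
Parallel (M1 and [0.965570]): 1 − (1 − 0.937000)(1 − 0.965570) = 0.9978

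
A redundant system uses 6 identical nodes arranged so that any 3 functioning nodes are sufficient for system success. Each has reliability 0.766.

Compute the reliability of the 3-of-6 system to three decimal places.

R = Σ_{i=3}^{6} C(6,i) p^i (1−p)^{6−i} with p = 0.766
C(6,3)·0.766^3·0.234^3 = 0.11518
C(6,4)·0.766^4·0.234^2 = 0.28277
C(6,5)·0.766^5·0.234^1 = 0.37026
C(6,6)·0.766^6·0.234^0 = 0.20201
Sum = 0.970

0.970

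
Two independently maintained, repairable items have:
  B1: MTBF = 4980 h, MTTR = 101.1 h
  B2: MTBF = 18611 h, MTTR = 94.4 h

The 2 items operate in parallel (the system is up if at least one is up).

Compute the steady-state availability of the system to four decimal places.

0.9999

A(B1) = MTBF/(MTBF+MTTR) = 4980/(4980+101.1) = 0.980103
A(B2) = MTBF/(MTBF+MTTR) = 18611/(18611+94.4) = 0.994953
Parallel availability: 1 − (1 − 0.980103)(1 − 0.994953) = 0.9999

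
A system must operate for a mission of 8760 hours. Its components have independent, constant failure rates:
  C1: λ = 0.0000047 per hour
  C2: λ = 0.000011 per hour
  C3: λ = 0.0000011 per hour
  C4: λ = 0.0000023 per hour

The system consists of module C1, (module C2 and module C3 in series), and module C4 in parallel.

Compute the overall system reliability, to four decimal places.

0.9999

R(C1) = exp(−0.0000047 × 8760) = 0.959664
R(C2) = exp(−0.000011 × 8760) = 0.908137
R(C3) = exp(−0.0000011 × 8760) = 0.990410
R(C4) = exp(−0.0000023 × 8760) = 0.980054
Series (C2 and C3): 0.908137 × 0.990410 = 0.899428
Parallel (C1, [0.899428], and C4): 1 − (1 − 0.959664)(1 − 0.899428)(1 − 0.980054) = 0.9999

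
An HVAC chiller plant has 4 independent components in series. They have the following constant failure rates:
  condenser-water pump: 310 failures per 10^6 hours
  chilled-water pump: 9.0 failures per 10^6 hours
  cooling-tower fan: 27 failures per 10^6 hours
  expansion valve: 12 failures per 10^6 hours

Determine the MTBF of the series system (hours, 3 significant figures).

Series of exponential components: λ_sys = Σ λ_i
λ_sys = 0.00031 + 0.0000090 + 0.000027 + 0.000012 = 3.5800e-04 /h
MTBF = 1 / λ_sys = 2790 h

2790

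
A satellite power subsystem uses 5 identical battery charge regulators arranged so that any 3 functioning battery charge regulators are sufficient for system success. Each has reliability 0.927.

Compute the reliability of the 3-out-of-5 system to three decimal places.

0.997

R = Σ_{i=3}^{5} C(5,i) p^i (1−p)^{5−i} with p = 0.927
C(5,3)·0.927^3·0.073^2 = 0.04245
C(5,4)·0.927^4·0.073^1 = 0.26953
C(5,5)·0.927^5·0.073^0 = 0.68454
Sum = 0.997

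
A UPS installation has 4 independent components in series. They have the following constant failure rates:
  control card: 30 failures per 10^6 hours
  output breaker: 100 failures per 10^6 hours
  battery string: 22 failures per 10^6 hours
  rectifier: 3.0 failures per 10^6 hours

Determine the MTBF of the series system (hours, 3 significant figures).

6450

Series of exponential components: λ_sys = Σ λ_i
λ_sys = 0.000030 + 0.00010 + 0.000022 + 0.0000030 = 1.5500e-04 /h
MTBF = 1 / λ_sys = 6450 h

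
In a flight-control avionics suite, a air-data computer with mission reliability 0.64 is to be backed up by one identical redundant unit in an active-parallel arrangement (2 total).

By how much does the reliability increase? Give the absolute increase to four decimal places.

R_before = 0.64
R_after = 1 − (1 − 0.64)^2 = 0.8704
ΔR = 0.8704 − 0.64 = 0.2304

0.2304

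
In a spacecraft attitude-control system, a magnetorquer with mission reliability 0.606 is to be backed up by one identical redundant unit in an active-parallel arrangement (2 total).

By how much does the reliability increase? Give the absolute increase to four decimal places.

R_before = 0.606
R_after = 1 − (1 − 0.606)^2 = 0.8448
ΔR = 0.8448 − 0.606 = 0.2388

0.2388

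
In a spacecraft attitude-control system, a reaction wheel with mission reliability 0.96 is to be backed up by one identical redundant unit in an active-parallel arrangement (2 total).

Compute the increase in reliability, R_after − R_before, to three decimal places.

R_before = 0.96
R_after = 1 − (1 − 0.96)^2 = 0.998
ΔR = 0.998 − 0.96 = 0.038

0.038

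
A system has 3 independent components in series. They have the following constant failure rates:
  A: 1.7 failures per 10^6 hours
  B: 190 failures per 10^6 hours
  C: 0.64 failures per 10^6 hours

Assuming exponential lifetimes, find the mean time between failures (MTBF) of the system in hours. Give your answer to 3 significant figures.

Series of exponential components: λ_sys = Σ λ_i
λ_sys = 0.0000017 + 0.00019 + 0.00000064 = 1.9234e-04 /h
MTBF = 1 / λ_sys = 5200 h

5200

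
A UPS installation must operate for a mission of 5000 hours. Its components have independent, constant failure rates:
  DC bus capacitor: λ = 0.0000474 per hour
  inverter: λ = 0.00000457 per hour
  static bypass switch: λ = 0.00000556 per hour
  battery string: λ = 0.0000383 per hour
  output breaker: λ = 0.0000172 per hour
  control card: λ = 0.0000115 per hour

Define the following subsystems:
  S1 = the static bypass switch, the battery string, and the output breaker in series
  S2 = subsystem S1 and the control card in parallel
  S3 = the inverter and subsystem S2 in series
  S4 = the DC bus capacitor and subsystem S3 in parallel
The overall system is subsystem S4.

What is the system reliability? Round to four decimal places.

0.9922

R(DC bus capacitor) = exp(−0.0000474 × 5000) = 0.788991
R(inverter) = exp(−0.00000457 × 5000) = 0.977409
R(static bypass switch) = exp(−0.00000556 × 5000) = 0.972583
R(battery string) = exp(−0.0000383 × 5000) = 0.825720
R(output breaker) = exp(−0.0000172 × 5000) = 0.917594
R(control card) = exp(−0.0000115 × 5000) = 0.944122
Series (static bypass switch, battery string, and output breaker): 0.972583 × 0.825720 × 0.917594 = 0.736903
Parallel ([0.736903] and control card): 1 − (1 − 0.736903)(1 − 0.944122) = 0.985299
Series (inverter and [0.985299]): 0.977409 × 0.985299 = 0.963040
Parallel (DC bus capacitor and [0.963040]): 1 − (1 − 0.788991)(1 − 0.963040) = 0.9922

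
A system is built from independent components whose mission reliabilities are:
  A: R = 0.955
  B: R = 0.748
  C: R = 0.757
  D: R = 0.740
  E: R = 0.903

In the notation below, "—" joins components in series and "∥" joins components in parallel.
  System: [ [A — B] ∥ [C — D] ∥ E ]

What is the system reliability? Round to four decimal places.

Series (A and B): 0.955000 × 0.748000 = 0.714340
Series (C and D): 0.757000 × 0.740000 = 0.560180
Parallel ([0.714340], [0.560180], and E): 1 − (1 − 0.714340)(1 − 0.560180)(1 − 0.903000) = 0.9878

0.9878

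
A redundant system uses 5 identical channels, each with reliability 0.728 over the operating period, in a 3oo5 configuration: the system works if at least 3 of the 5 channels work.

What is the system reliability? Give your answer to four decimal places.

0.8719

R = Σ_{i=3}^{5} C(5,i) p^i (1−p)^{5−i} with p = 0.728
C(5,3)·0.728^3·0.272^2 = 0.285451
C(5,4)·0.728^4·0.272^1 = 0.382001
C(5,5)·0.728^5·0.272^0 = 0.204483
Sum = 0.8719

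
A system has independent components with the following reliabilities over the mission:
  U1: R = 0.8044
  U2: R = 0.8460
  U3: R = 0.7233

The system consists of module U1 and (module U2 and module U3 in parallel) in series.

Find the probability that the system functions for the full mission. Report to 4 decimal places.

Parallel (U2 and U3): 1 − (1 − 0.846000)(1 − 0.723300) = 0.957388
Series (U1 and [0.957388]): 0.804400 × 0.957388 = 0.7701

0.7701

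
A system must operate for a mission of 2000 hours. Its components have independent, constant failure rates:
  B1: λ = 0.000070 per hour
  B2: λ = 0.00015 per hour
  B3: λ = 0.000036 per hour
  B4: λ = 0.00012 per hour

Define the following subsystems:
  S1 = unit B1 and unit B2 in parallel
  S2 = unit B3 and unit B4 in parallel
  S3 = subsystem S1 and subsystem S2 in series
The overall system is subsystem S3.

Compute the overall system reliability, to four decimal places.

0.9518

R(B1) = exp(−0.000070 × 2000) = 0.869358
R(B2) = exp(−0.00015 × 2000) = 0.740818
R(B3) = exp(−0.000036 × 2000) = 0.930531
R(B4) = exp(−0.00012 × 2000) = 0.786628
Parallel (B1 and B2): 1 − (1 − 0.869358)(1 − 0.740818) = 0.966140
Parallel (B3 and B4): 1 − (1 − 0.930531)(1 − 0.786628) = 0.985177
Series ([0.966140] and [0.985177]): 0.966140 × 0.985177 = 0.9518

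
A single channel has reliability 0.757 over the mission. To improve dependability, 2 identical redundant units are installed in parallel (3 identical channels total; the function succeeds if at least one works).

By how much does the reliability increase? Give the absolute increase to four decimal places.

R_before = 0.757
R_after = 1 − (1 − 0.757)^3 = 0.9857
ΔR = 0.9857 − 0.757 = 0.2287

0.2287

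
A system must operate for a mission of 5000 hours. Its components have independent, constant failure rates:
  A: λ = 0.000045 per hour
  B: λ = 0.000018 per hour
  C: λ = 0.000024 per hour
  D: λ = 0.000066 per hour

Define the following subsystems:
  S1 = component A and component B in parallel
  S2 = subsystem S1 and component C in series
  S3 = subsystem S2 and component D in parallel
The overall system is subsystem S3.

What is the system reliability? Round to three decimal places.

0.964

R(A) = exp(−0.000045 × 5000) = 0.79852
R(B) = exp(−0.000018 × 5000) = 0.91393
R(C) = exp(−0.000024 × 5000) = 0.88692
R(D) = exp(−0.000066 × 5000) = 0.71892
Parallel (A and B): 1 − (1 − 0.79852)(1 − 0.91393) = 0.98266
Series ([0.98266] and C): 0.98266 × 0.88692 = 0.87154
Parallel ([0.87154] and D): 1 − (1 − 0.87154)(1 − 0.71892) = 0.964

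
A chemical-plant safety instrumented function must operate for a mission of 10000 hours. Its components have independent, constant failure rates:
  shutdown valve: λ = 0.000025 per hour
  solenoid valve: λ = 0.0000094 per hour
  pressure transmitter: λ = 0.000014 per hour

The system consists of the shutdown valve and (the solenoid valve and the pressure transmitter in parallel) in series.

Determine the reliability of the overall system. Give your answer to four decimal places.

0.7697

R(shutdown valve) = exp(−0.000025 × 10000) = 0.778801
R(solenoid valve) = exp(−0.0000094 × 10000) = 0.910283
R(pressure transmitter) = exp(−0.000014 × 10000) = 0.869358
Parallel (solenoid valve and pressure transmitter): 1 − (1 − 0.910283)(1 − 0.869358) = 0.988279
Series (shutdown valve and [0.988279]): 0.778801 × 0.988279 = 0.7697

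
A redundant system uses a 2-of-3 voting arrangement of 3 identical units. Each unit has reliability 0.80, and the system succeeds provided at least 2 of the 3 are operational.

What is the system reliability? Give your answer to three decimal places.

0.896

R = Σ_{i=2}^{3} C(3,i) p^i (1−p)^{3−i} with p = 0.80
C(3,2)·0.80^2·0.20^1 = 0.38400
C(3,3)·0.80^3·0.20^0 = 0.51200
Sum = 0.896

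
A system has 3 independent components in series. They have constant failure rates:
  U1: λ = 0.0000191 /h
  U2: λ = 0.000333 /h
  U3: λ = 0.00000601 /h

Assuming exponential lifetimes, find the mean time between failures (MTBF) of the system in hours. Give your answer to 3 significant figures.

Series of exponential components: λ_sys = Σ λ_i
λ_sys = 0.0000191 + 0.000333 + 0.00000601 = 3.5811e-04 /h
MTBF = 1 / λ_sys = 2790 h

2790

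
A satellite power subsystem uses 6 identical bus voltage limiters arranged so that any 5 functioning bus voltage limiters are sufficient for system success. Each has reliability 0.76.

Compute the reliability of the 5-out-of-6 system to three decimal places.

0.558

R = Σ_{i=5}^{6} C(6,i) p^i (1−p)^{6−i} with p = 0.76
C(6,5)·0.76^5·0.24^1 = 0.36512
C(6,6)·0.76^6·0.24^0 = 0.19270
Sum = 0.558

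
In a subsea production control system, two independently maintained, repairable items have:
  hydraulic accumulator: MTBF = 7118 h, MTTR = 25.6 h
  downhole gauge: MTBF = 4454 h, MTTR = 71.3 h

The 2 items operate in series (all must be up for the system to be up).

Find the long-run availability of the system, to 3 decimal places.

0.981

A(hydraulic accumulator) = MTBF/(MTBF+MTTR) = 7118/(7118+25.6) = 0.996416
A(downhole gauge) = MTBF/(MTBF+MTTR) = 4454/(4454+71.3) = 0.984244
Series availability: 0.996416 × 0.984244 = 0.981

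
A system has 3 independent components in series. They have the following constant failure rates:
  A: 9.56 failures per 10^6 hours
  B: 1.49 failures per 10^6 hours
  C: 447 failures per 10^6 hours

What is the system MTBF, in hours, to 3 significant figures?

2180

Series of exponential components: λ_sys = Σ λ_i
λ_sys = 0.00000956 + 0.00000149 + 0.000447 = 4.5805e-04 /h
MTBF = 1 / λ_sys = 2180 h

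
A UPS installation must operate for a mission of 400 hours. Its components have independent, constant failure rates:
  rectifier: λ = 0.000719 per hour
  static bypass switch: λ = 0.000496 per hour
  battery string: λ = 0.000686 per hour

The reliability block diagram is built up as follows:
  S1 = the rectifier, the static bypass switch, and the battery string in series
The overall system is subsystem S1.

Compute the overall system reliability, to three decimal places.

R(rectifier) = exp(−0.000719 × 400) = 0.75006
R(static bypass switch) = exp(−0.000496 × 400) = 0.82004
R(battery string) = exp(−0.000686 × 400) = 0.76003
Series (rectifier, static bypass switch, and battery string): 0.75006 × 0.82004 × 0.76003 = 0.467

0.467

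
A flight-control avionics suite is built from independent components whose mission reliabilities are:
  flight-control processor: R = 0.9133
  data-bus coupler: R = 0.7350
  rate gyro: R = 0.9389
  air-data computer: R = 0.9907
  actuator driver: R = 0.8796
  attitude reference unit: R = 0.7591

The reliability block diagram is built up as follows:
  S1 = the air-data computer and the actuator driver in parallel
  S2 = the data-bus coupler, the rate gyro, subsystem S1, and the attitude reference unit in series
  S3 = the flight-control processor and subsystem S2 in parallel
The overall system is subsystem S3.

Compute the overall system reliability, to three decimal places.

Parallel (air-data computer and actuator driver): 1 − (1 − 0.99070)(1 − 0.87960) = 0.99888
Series (data-bus coupler, rate gyro, [0.99888], and attitude reference unit): 0.73500 × 0.93890 × 0.99888 × 0.75910 = 0.52326
Parallel (flight-control processor and [0.52326]): 1 − (1 − 0.91330)(1 − 0.52326) = 0.959

0.959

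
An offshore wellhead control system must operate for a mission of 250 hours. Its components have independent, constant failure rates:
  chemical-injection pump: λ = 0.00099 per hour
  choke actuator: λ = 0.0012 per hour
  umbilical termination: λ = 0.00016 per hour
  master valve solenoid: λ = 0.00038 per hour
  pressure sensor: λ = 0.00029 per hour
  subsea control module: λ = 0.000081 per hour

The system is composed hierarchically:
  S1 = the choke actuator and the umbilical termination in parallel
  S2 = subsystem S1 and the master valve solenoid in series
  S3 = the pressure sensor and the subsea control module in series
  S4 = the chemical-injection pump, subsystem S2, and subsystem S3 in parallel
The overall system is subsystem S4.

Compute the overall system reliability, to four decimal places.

0.9981

R(chemical-injection pump) = exp(−0.00099 × 250) = 0.780750
R(choke actuator) = exp(−0.0012 × 250) = 0.740818
R(umbilical termination) = exp(−0.00016 × 250) = 0.960789
R(master valve solenoid) = exp(−0.00038 × 250) = 0.909373
R(pressure sensor) = exp(−0.00029 × 250) = 0.930066
R(subsea control module) = exp(−0.000081 × 250) = 0.979954
Parallel (choke actuator and umbilical termination): 1 − (1 − 0.740818)(1 − 0.960789) = 0.989837
Series ([0.989837] and master valve solenoid): 0.989837 × 0.909373 = 0.900131
Series (pressure sensor and subsea control module): 0.930066 × 0.979954 = 0.911422
Parallel (chemical-injection pump, [0.900131], and [0.911422]): 1 − (1 − 0.780750)(1 − 0.900131)(1 − 0.911422) = 0.9981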